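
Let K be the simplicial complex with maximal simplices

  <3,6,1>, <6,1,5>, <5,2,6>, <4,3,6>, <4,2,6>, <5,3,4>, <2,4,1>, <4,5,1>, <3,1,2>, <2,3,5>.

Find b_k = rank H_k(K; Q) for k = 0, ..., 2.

K has 6 vertices, 15 edges, 10 triangles.
rank ∂_0 = 0, rank ∂_1 = 5 ⇒ b_0 = 6 − 0 − 5 = 1; all invariant factors of ∂_1 are 1 so no torsion. So H_0 ≅ Z.
rank ∂_1 = 5, rank ∂_2 = 10 ⇒ b_1 = 15 − 5 − 10 = 0; ∂_2 has invariant factor(s) [2] giving torsion. So H_1 ≅ Z/2.
rank ∂_2 = 10, rank ∂_3 = 0 ⇒ b_2 = 10 − 10 − 0 = 0. So H_2 ≅ 0.

b_0 = 1, b_1 = 0, b_2 = 0.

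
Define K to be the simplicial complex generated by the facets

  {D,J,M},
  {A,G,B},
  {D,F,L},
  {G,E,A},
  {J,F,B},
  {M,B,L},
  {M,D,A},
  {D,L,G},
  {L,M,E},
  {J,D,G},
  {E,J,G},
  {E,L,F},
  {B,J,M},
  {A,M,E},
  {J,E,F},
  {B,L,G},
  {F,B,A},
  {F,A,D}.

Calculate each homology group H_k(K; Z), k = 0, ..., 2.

H_0 = Z,  H_1 = Z^2,  H_2 = Z.

Take the total order A < B < D < E < F < G < J < L < M on the vertex set. Then K (dimension 2) consists of the simplices:

  0-simplices (9): A, B, D, E, F, G, J, L, M
  1-simplices (27): AB, AD, AE, AF, AG, AM, BF, BG, BJ, BL, BM, DF, DG, DJ, DL, DM, EF, EG, EJ, EL, EM, FJ, FL, GJ, GL, JM, LM
  2-simplices (18): ABF, ABG, ADF, ADM, AEG, AEM, BFJ, BGL, BJM, BLM, DFL, DGJ, DGL, DJM, EFJ, EFL, EGJ, ELM

so the chain groups are C_0 ≅ Z^9, C_1 ≅ Z^27, C_2 ≅ Z^18.

∂_1: C_1 → C_0 sends each edge [p,q] (with p < q) to q − p. For instance
  ∂DF = F − D.
The 9×27 boundary matrix has rank 8 and Smith normal form diag(1,1,1,1,1,1,1,1).

∂_2: C_2 → C_1 maps a triangle to the signed sum of its edges. For instance
  ∂ADM = DM − AM + AD,
  ∂EGJ = GJ − EJ + EG.
This gives a 27×18 integer matrix of rank 17; reducing to Smith normal form yields diagonal entries (1,1,1,1,1,1,1,1,1,1,1,1,1,1,1,1,1).

Now H_k = ker ∂_k / im ∂_{k+1}, so:

  H_0: rank C_0 − rank ∂_1 = 9 − 8 = 1, and the invariant factors of ∂_1 are all 1, so H_0 = Z.
  H_1: rank ker ∂_1 − rank ∂_2 = (27 − 8) − 17 = 2, and the invariant factors of ∂_2 are all 1, so H_1 = Z^2.
  H_2: rank ker ∂_2 − rank ∂_3 = (18 − 17) − 0 = 1, and there is no ∂_3, so H_2 = Z.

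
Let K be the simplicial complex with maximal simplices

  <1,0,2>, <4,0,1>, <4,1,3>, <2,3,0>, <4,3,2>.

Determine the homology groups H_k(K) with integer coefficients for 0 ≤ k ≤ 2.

H_0 = Z,  H_1 = Z,  H_2 = 0.

Take the total order 0 < 1 < 2 < 3 < 4 on the vertex set. Then K (dimension 2) consists of the simplices:

  0-simplices (5): [0], [1], [2], [3], [4]
  1-simplices (10): [0,1], [0,2], [0,3], [0,4], [1,2], [1,3], [1,4], [2,3], [2,4], [3,4]
  2-simplices (5): [0,1,2], [0,1,4], [0,2,3], [1,3,4], [2,3,4]

Hence C_0 ≅ Z^5, C_1 ≅ Z^10, C_2 ≅ Z^5.

Boundary ∂_1: C_1 → C_0 is given by ∂[p,q] = [q] − [p].
As a 5×10 matrix over Z this has rank 4, with invariant factors (1,1,1,1).

∂_2: C_2 → C_1 acts by ∂[p,q,r] = [q,r] − [p,r] + [p,q]. For instance
  ∂[0,1,4] = [1,4] − [0,4] + [0,1],
  ∂[1,3,4] = [3,4] − [1,4] + [1,3].
This gives a 10×5 integer matrix of rank 5; reducing to Smith normal form yields diagonal entries (1,1,1,1,1).

Reading off H_k = ker ∂_k / im ∂_{k+1}:

  H_0: rank C_0 − rank ∂_1 = 5 − 4 = 1, and the invariant factors of ∂_1 are all 1, so H_0 ≅ Z.
  H_1: rank ker ∂_1 − rank ∂_2 = (10 − 4) − 5 = 1, and the invariant factors of ∂_2 are all 1, so H_1 ≅ Z.
  H_2: rank ker ∂_2 − rank ∂_3 = (5 − 5) − 0 = 0, and there is no ∂_3, so H_2 ≅ 0.

(K is a triangulation of the Möbius band.)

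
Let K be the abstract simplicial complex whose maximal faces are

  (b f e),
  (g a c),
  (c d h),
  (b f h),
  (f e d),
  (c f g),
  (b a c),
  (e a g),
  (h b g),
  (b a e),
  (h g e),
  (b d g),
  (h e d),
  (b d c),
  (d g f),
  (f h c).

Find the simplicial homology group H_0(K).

We work with the vertex ordering a < b < c < d < e < f < g < h. The simplices of K, each written with vertices in increasing order, are:

  0-simplices (8): a, b, c, d, e, f, g, h
  1-simplices (24): ab, ac, ae, ag, bc, bd, be, bf, bg, bh, cd, cf, cg, ch, de, df, dg, dh, ef, eg, eh, fg, fh, gh
  2-simplices (16): abc, abe, acg, aeg, bcd, bdg, bef, bfh, bgh, cdh, cfg, cfh, def, deh, dfg, egh

so the chain groups are C_0 ≅ Z^8, C_1 ≅ Z^24, C_2 ≅ Z^16.

The boundary map ∂_1: C_1 → C_0 sends each edge [p,q] (with p < q) to q − p. For instance
  ∂eh = h − e.
This gives a 8×24 integer matrix of rank 7; reducing to Smith normal form yields diagonal entries (1,1,1,1,1,1,1).

∂_2: C_2 → C_1 sends each 2-simplex [p,q,r] to [q,r] − [p,r] + [p,q]. For instance
  ∂bef = ef − bf + be,
  ∂abc = bc − ac + ab.
This gives a 24×16 integer matrix of rank 15; reducing to Smith normal form yields diagonal entries (1,1,1,1,1,1,1,1,1,1,1,1,1,1,1).

Now H_k = ker ∂_k / im ∂_{k+1}, so:

  H_0: rank C_0 − rank ∂_1 = 8 − 7 = 1, and the invariant factors of ∂_1 are all 1, so H_0 ≅ Z.

(K is a triangulation of the torus T^2.)

H_0 = Z.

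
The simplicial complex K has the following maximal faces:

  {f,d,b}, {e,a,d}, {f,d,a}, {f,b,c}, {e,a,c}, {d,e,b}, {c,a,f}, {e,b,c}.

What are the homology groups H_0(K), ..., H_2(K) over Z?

Order the vertices as a < b < c < d < e < f. Listing each simplex with vertices in this order, K has dimension 2 with simplices:

  0-simplices (6): a, b, c, d, e, f
  1-simplices (12): ac, ad, ae, af, bc, bd, be, bf, ce, cf, de, df
  2-simplices (8): ace, acf, ade, adf, bce, bcf, bde, bdf

giving chain groups C_0 ≅ Z^6, C_1 ≅ Z^12, C_2 ≅ Z^8.

The boundary map ∂_1: C_1 → C_0 sends each edge [p,q] (with p < q) to q − p.
This gives a 6×12 integer matrix of rank 5; reducing to Smith normal form yields diagonal entries (1,1,1,1,1).

Boundary ∂_2: C_2 → C_1 acts by ∂[p,q,r] = [q,r] − [p,r] + [p,q]. For instance
  ∂bde = de − be + bd,
  ∂bcf = cf − bf + bc.
As a 12×8 matrix over Z this has rank 7, with invariant factors (1,1,1,1,1,1,1).

Reading off H_k = ker ∂_k / im ∂_{k+1}:

  H_0: rank C_0 − rank ∂_1 = 6 − 5 = 1, and the invariant factors of ∂_1 are all 1, so H_0 = Z.
  H_1: rank ker ∂_1 − rank ∂_2 = (12 − 5) − 7 = 0, and the invariant factors of ∂_2 are all 1, so H_1 = 0.
  H_2: rank ker ∂_2 − rank ∂_3 = (8 − 7) − 0 = 1, and there is no ∂_3, so H_2 = Z.

H_0 = Z,  H_1 = 0,  H_2 = Z.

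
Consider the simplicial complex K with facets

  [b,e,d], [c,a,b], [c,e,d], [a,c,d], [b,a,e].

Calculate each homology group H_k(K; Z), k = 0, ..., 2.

H_0 ≅ Z,  H_1 ≅ Z,  H_2 = 0.

Fix the vertex order a < b < c < d < e and write every simplex with vertices in increasing order. Then dim K = 2 and the simplices of K are:

  0-simplices (5): a, b, c, d, e
  1-simplices (10): ab, ac, ad, ae, bc, bd, be, cd, ce, de
  2-simplices (5): abc, abe, acd, bde, cde

giving chain groups C_0 ≅ Z^5, C_1 ≅ Z^10, C_2 ≅ Z^5.

Boundary ∂_1: C_1 → C_0 sends each edge [p,q] (with p < q) to q − p. For instance
  ∂bc = c − b.
The 5×10 boundary matrix has rank 4 and Smith normal form diag(1,1,1,1).

Boundary ∂_2: C_2 → C_1 maps a triangle to the signed sum of its edges. For instance
  ∂acd = cd − ad + ac,
  ∂abc = bc − ac + ab.
The 10×5 boundary matrix has rank 5 and Smith normal form diag(1,1,1,1,1).

Computing H_k = (kernel of ∂_k) / (image of ∂_{k+1}):

  H_0: rank C_0 − rank ∂_1 = 5 − 4 = 1, and the invariant factors of ∂_1 are all 1, so H_0 ≅ Z.
  H_1: rank ker ∂_1 − rank ∂_2 = (10 − 4) − 5 = 1, and the invariant factors of ∂_2 are all 1, so H_1 ≅ Z.
  H_2: rank ker ∂_2 − rank ∂_3 = (5 − 5) − 0 = 0, and there is no ∂_3, so H_2 ≅ 0.

As a check, the Euler characteristic is 5 − 10 + 5 = 0, which agrees with 1 − 1 + 0 = 0.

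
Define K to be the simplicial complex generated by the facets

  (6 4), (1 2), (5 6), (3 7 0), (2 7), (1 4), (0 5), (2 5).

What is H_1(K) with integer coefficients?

H_1 ≅ Z^2.

Order the vertices as 0 < 1 < 2 < 3 < 4 < 5 < 6 < 7. Listing each simplex with vertices in this order, K has dimension 2 with simplices:

  0-simplices (8): [0], [1], [2], [3], [4], [5], [6], [7]
  1-simplices (10): [0,3], [0,5], [0,7], [1,2], [1,4], [2,5], [2,7], [3,7], [4,6], [5,6]
  2-simplices (1): [0,3,7]

giving chain groups C_0 ≅ Z^8, C_1 ≅ Z^10, C_2 ≅ Z^1.

Boundary ∂_1: C_1 → C_0 is given by ∂[p,q] = [q] − [p].
This gives a 8×10 integer matrix of rank 7; reducing to Smith normal form yields diagonal entries (1,1,1,1,1,1,1).

∂_2: C_2 → C_1 sends each 2-simplex [p,q,r] to [q,r] − [p,r] + [p,q]. For instance
  ∂[0,3,7] = [3,7] − [0,7] + [0,3].
This gives a 10×1 integer matrix of rank 1; reducing to Smith normal form yields diagonal entries (1).

From H_k ≅ ker(∂_k) / im(∂_{k+1}) we obtain:

  H_1: rank ker ∂_1 − rank ∂_2 = (10 − 7) − 1 = 2, and the invariant factors of ∂_2 are all 1, so H_1 ≅ Z^2.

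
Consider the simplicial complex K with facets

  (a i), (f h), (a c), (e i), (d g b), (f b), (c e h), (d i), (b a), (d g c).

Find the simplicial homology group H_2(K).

We work with the vertex ordering a < b < c < d < e < f < g < h < i. The simplices of K, each written with vertices in increasing order, are:

  0-simplices (9): a, b, c, d, e, f, g, h, i
  1-simplices (15): ab, ac, ai, bd, bf, bg, cd, ce, cg, ch, dg, di, eh, ei, fh
  2-simplices (3): bdg, cdg, ceh

Hence C_0 ≅ Z^9, C_1 ≅ Z^15, C_2 ≅ Z^3.

∂_1: C_1 → C_0 maps an edge to its endpoints' difference, ∂[p,q] = q − p. For instance
  ∂ce = e − c.
The 9×15 boundary matrix has rank 8 and Smith normal form diag(1,1,1,1,1,1,1,1).

∂_2: C_2 → C_1 maps a triangle to the signed sum of its edges. For instance
  ∂cdg = dg − cg + cd,
  ∂bdg = dg − bg + bd.
This gives a 15×3 integer matrix of rank 3; reducing to Smith normal form yields diagonal entries (1,1,1).

Reading off H_k = ker ∂_k / im ∂_{k+1}:

  H_2: rank ker ∂_2 − rank ∂_3 = (3 − 3) − 0 = 0, and there is no ∂_3, so H_2 ≅ 0.

H_2 ≅ 0.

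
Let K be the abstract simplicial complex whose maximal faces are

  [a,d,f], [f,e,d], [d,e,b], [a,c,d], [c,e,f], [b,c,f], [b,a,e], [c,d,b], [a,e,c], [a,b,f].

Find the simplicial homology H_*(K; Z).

H_0 = Z,  H_1 = Z/2,  H_2 = 0.

Fix the vertex order a < b < c < d < e < f and write every simplex with vertices in increasing order. Then dim K = 2 and the simplices of K are:

  0-simplices (6): a, b, c, d, e, f
  1-simplices (15): ab, ac, ad, ae, af, bc, bd, be, bf, cd, ce, cf, de, df, ef
  2-simplices (10): abe, abf, acd, ace, adf, bcd, bcf, bde, cef, def

Hence C_0 ≅ Z^6, C_1 ≅ Z^15, C_2 ≅ Z^10.

∂_1: C_1 → C_0 sends each edge [p,q] (with p < q) to q − p. For instance
  ∂bc = c − b.
The resulting 6×15 matrix has rank 5, and its Smith normal form has invariant factors (1,1,1,1,1).

The boundary map ∂_2: C_2 → C_1 maps a triangle to the signed sum of its edges. For instance
  ∂acd = cd − ad + ac,
  ∂bcd = cd − bd + bc.
As a 15×10 matrix over Z this has rank 10, with invariant factors (1,1,1,1,1,1,1,1,1,2).

Now H_k = ker ∂_k / im ∂_{k+1}, so:

  H_0: rank C_0 − rank ∂_1 = 6 − 5 = 1, and the invariant factors of ∂_1 are all 1, so H_0 ≅ Z.
  H_1: rank ker ∂_1 − rank ∂_2 = (15 − 5) − 10 = 0, and ∂_2 has invariant factor 2 > 1, so H_1 ≅ Z/2.
  H_2: rank ker ∂_2 − rank ∂_3 = (10 − 10) − 0 = 0, and there is no ∂_3, so H_2 ≅ 0.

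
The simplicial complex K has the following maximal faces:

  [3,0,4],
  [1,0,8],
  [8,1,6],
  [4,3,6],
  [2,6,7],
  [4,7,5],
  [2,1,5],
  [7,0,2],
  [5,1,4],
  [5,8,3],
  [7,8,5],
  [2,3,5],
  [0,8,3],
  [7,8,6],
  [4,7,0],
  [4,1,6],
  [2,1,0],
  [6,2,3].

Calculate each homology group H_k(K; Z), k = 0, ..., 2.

K has 9 vertices, 27 edges, 18 triangles.
rank ∂_0 = 0, rank ∂_1 = 8 ⇒ b_0 = 9 − 0 − 8 = 1; all invariant factors of ∂_1 are 1 so no torsion. So H_0 = Z.
rank ∂_1 = 8, rank ∂_2 = 17 ⇒ b_1 = 27 − 8 − 17 = 2; all invariant factors of ∂_2 are 1 so no torsion. So H_1 = Z^2.
rank ∂_2 = 17, rank ∂_3 = 0 ⇒ b_2 = 18 − 17 − 0 = 1. So H_2 = Z.

H_0 ≅ Z,  H_1 ≅ Z^2,  H_2 ≅ Z.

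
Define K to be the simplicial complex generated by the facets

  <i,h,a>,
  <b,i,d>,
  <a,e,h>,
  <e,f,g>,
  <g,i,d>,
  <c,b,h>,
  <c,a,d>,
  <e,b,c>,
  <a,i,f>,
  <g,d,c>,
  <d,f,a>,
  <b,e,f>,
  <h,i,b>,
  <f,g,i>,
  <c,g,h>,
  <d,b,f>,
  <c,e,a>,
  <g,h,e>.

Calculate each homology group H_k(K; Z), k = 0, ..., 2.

Take the total order a < b < c < d < e < f < g < h < i on the vertex set. Then K (dimension 2) consists of the simplices:

  0-simplices (9): a, b, c, d, e, f, g, h, i
  1-simplices (27): ac, ad, ae, af, ah, ai, bc, bd, be, bf, bh, bi, cd, ce, cg, ch, df, dg, di, ef, eg, eh, fg, fi, gh, gi, hi
  2-simplices (18): acd, ace, adf, aeh, afi, ahi, bce, bch, bdf, bdi, bef, bhi, cdg, cgh, dgi, efg, egh, fgi

giving chain groups C_0 ≅ Z^9, C_1 ≅ Z^27, C_2 ≅ Z^18.

Boundary ∂_1: C_1 → C_0 sends each edge [p,q] (with p < q) to q − p.
This gives a 9×27 integer matrix of rank 8; reducing to Smith normal form yields diagonal entries (1,1,1,1,1,1,1,1).

Boundary ∂_2: C_2 → C_1 maps a triangle to the signed sum of its edges. For instance
  ∂dgi = gi − di + dg,
  ∂acd = cd − ad + ac.
The resulting 27×18 matrix has rank 18, and its Smith normal form has invariant factors (1,1,1,1,1,1,1,1,1,1,1,1,1,1,1,1,1,2).

Reading off H_k = ker ∂_k / im ∂_{k+1}:

  H_0: rank C_0 − rank ∂_1 = 9 − 8 = 1, and the invariant factors of ∂_1 are all 1, so H_0 ≅ Z.
  H_1: rank ker ∂_1 − rank ∂_2 = (27 − 8) − 18 = 1, and ∂_2 has invariant factor 2 > 1, so H_1 ≅ Z × Z/2.
  H_2: rank ker ∂_2 − rank ∂_3 = (18 − 18) − 0 = 0, and there is no ∂_3, so H_2 ≅ 0.

As a check, the Euler characteristic is 9 − 27 + 18 = 0, which agrees with 1 − 1 + 0 = 0.
(K is a triangulation of the Klein bottle.)

H_0 = Z,  H_1 = Z × Z/2,  H_2 = 0.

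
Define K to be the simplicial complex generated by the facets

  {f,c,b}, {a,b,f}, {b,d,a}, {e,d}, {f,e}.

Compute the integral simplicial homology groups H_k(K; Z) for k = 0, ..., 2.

Fix the vertex order a < b < c < d < e < f and write every simplex with vertices in increasing order. Then dim K = 2 and the simplices of K are:

  0-simplices (6): a, b, c, d, e, f
  1-simplices (9): ab, ad, af, bc, bd, bf, cf, de, ef
  2-simplices (3): abd, abf, bcf

so the chain groups are C_0 ≅ Z^6, C_1 ≅ Z^9, C_2 ≅ Z^3.

The boundary map ∂_1: C_1 → C_0 maps an edge to its endpoints' difference, ∂[p,q] = q − p.
This gives a 6×9 integer matrix of rank 5; reducing to Smith normal form yields diagonal entries (1,1,1,1,1).

Boundary ∂_2: C_2 → C_1 sends each 2-simplex [p,q,r] to [q,r] − [p,r] + [p,q]. For instance
  ∂abf = bf − af + ab,
  ∂abd = bd − ad + ab.
The 9×3 boundary matrix has rank 3 and Smith normal form diag(1,1,1).

Reading off H_k = ker ∂_k / im ∂_{k+1}:

  H_0: rank C_0 − rank ∂_1 = 6 − 5 = 1, and the invariant factors of ∂_1 are all 1, so H_0 = Z.
  H_1: rank ker ∂_1 − rank ∂_2 = (9 − 5) − 3 = 1, and the invariant factors of ∂_2 are all 1, so H_1 = Z.
  H_2: rank ker ∂_2 − rank ∂_3 = (3 − 3) − 0 = 0, and there is no ∂_3, so H_2 = 0.

H_0 = Z,  H_1 = Z,  H_2 = 0.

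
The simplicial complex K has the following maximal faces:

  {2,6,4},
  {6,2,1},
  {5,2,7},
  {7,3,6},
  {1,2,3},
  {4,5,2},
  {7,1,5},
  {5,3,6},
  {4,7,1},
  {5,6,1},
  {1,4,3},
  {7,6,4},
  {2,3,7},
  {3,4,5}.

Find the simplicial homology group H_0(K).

Order the vertices as 1 < 2 < 3 < 4 < 5 < 6 < 7. Listing each simplex with vertices in this order, K has dimension 2 with simplices:

  0-simplices (7): [1], [2], [3], [4], [5], [6], [7]
  1-simplices (21): [1,2], [1,3], [1,4], [1,5], [1,6], [1,7], [2,3], [2,4], [2,5], [2,6], [2,7], [3,4], [3,5], [3,6], [3,7], [4,5], [4,6], [4,7], [5,6], [5,7], [6,7]
  2-simplices (14): [1,2,3], [1,2,6], [1,3,4], [1,4,7], [1,5,6], [1,5,7], [2,3,7], [2,4,5], [2,4,6], [2,5,7], [3,4,5], [3,5,6], [3,6,7], [4,6,7]

so the chain groups are C_0 ≅ Z^7, C_1 ≅ Z^21, C_2 ≅ Z^14.

Boundary ∂_1: C_1 → C_0 is given by ∂[p,q] = [q] − [p]. For instance
  ∂[1,6] = [6] − [1].
The 7×21 boundary matrix has rank 6 and Smith normal form diag(1,1,1,1,1,1).

The boundary map ∂_2: C_2 → C_1 sends each 2-simplex [p,q,r] to [q,r] − [p,r] + [p,q]. For instance
  ∂[1,5,6] = [5,6] − [1,6] + [1,5],
  ∂[2,3,7] = [3,7] − [2,7] + [2,3].
As a 21×14 matrix over Z this has rank 13, with invariant factors (1,1,1,1,1,1,1,1,1,1,1,1,1).

Reading off H_k = ker ∂_k / im ∂_{k+1}:

  H_0: rank C_0 − rank ∂_1 = 7 − 6 = 1, and the invariant factors of ∂_1 are all 1, so H_0 ≅ Z.

(K is a triangulation of the torus T^2.)

H_0 = Z.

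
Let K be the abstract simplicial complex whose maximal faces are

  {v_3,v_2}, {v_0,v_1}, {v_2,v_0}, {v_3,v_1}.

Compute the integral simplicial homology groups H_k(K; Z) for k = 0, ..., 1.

We work with the vertex ordering v_0 < v_1 < v_2 < v_3. The simplices of K, each written with vertices in increasing order, are:

  0-simplices (4): [v_0], [v_1], [v_2], [v_3]
  1-simplices (4): [v_0,v_1], [v_0,v_2], [v_1,v_3], [v_2,v_3]

giving chain groups C_0 ≅ Z^4, C_1 ≅ Z^4.

The boundary map ∂_1: C_1 → C_0 sends each edge [p,q] (with p < q) to q − p. For instance
  ∂[v_0,v_1] = [v_1] − [v_0].
The resulting 4×4 matrix has rank 3, and its Smith normal form has invariant factors (1,1,1).

Reading off H_k = ker ∂_k / im ∂_{k+1}:

  H_0: rank C_0 − rank ∂_1 = 4 − 3 = 1, and the invariant factors of ∂_1 are all 1, so H_0 ≅ Z.
  H_1: rank ker ∂_1 − rank ∂_2 = (4 − 3) − 0 = 1, and there is no ∂_2, so H_1 ≅ Z.

H_0 ≅ Z,  H_1 ≅ Z.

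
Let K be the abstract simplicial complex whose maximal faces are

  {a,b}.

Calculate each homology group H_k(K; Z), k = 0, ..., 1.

We work with the vertex ordering a < b. The simplices of K, each written with vertices in increasing order, are:

  0-simplices (2): a, b
  1-simplices (1): ab

so the chain groups are C_0 ≅ Z^2, C_1 ≅ Z^1.

The boundary map ∂_1: C_1 → C_0 maps an edge to its endpoints' difference, ∂[p,q] = q − p.
The resulting 2×1 matrix has rank 1, and its Smith normal form has invariant factors (1).

Now H_k = ker ∂_k / im ∂_{k+1}, so:

  H_0: rank C_0 − rank ∂_1 = 2 − 1 = 1, and the invariant factors of ∂_1 are all 1, so H_0 ≅ Z.
  H_1: rank ker ∂_1 − rank ∂_2 = (1 − 1) − 0 = 0, and there is no ∂_2, so H_1 ≅ 0.

As a check, the Euler characteristic is 2 − 1 = 1, which agrees with 1 − 0 = 1.

H_0 ≅ Z,  H_1 = 0.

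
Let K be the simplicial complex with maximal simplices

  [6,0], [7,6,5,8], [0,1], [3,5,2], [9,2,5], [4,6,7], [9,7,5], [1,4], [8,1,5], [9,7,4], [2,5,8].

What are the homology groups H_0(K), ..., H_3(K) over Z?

K has 10 vertices, 21 edges, 11 triangles, 1 3-simplex.
rank ∂_0 = 0, rank ∂_1 = 9 ⇒ b_0 = 10 − 0 − 9 = 1; all invariant factors of ∂_1 are 1 so no torsion. So H_0 ≅ Z.
rank ∂_1 = 9, rank ∂_2 = 10 ⇒ b_1 = 21 − 9 − 10 = 2; all invariant factors of ∂_2 are 1 so no torsion. So H_1 ≅ Z^2.
rank ∂_2 = 10, rank ∂_3 = 1 ⇒ b_2 = 11 − 10 − 1 = 0; all invariant factors of ∂_3 are 1 so no torsion. So H_2 ≅ 0.
rank ∂_3 = 1, rank ∂_4 = 0 ⇒ b_3 = 1 − 1 − 0 = 0. So H_3 ≅ 0.

H_0 = Z,  H_1 = Z^2,  H_2 = 0,  H_3 = 0.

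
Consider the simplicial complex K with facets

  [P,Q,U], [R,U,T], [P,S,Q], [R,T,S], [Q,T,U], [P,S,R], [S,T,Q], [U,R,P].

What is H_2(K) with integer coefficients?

Take the total order P < Q < R < S < T < U on the vertex set. Then K (dimension 2) consists of the simplices:

  0-simplices (6): P, Q, R, S, T, U
  1-simplices (12): PQ, PR, PS, PU, QS, QT, QU, RS, RT, RU, ST, TU
  2-simplices (8): PQS, PQU, PRS, PRU, QST, QTU, RST, RTU

so the chain groups are C_0 ≅ Z^6, C_1 ≅ Z^12, C_2 ≅ Z^8.

The boundary map ∂_1: C_1 → C_0 is given by ∂[p,q] = [q] − [p]. For instance
  ∂PS = S − P.
The resulting 6×12 matrix has rank 5, and its Smith normal form has invariant factors (1,1,1,1,1).

Boundary ∂_2: C_2 → C_1 sends each 2-simplex [p,q,r] to [q,r] − [p,r] + [p,q]. For instance
  ∂PQU = QU − PU + PQ,
  ∂PRS = RS − PS + PR.
The resulting 12×8 matrix has rank 7, and its Smith normal form has invariant factors (1,1,1,1,1,1,1).

Reading off H_k = ker ∂_k / im ∂_{k+1}:

  H_2: rank ker ∂_2 − rank ∂_3 = (8 − 7) − 0 = 1, and there is no ∂_3, so H_2 ≅ Z.

(K is a triangulation of the 2-sphere S^2.)

H_2 ≅ Z.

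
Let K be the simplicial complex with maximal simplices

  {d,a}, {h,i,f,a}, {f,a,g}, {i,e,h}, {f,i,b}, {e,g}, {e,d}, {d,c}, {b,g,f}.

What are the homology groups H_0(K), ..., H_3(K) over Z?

Take the total order a < b < c < d < e < f < g < h < i on the vertex set. Then K (dimension 3) consists of the simplices:

  0-simplices (9): a, b, c, d, e, f, g, h, i
  1-simplices (17): ad, af, ag, ah, ai, bf, bg, bi, cd, de, eg, eh, ei, fg, fh, fi, hi
  2-simplices (8): afg, afh, afi, ahi, bfg, bfi, ehi, fhi
  3-simplices (1): afhi

so the chain groups are C_0 ≅ Z^9, C_1 ≅ Z^17, C_2 ≅ Z^8, C_3 ≅ Z^1.

∂_1: C_1 → C_0 is given by ∂[p,q] = [q] − [p].
The resulting 9×17 matrix has rank 8, and its Smith normal form has invariant factors (1,1,1,1,1,1,1,1).

The boundary map ∂_2: C_2 → C_1 acts by ∂[p,q,r] = [q,r] − [p,r] + [p,q]. For instance
  ∂afh = fh − ah + af,
  ∂bfi = fi − bi + bf.
As a 17×8 matrix over Z this has rank 7, with invariant factors (1,1,1,1,1,1,1).

∂_3: C_3 → C_2 sends each 3-simplex σ to the alternating sum Σ_i (−1)^i (σ with its i-th vertex removed). For instance
  ∂afhi = fhi − ahi + afi − afh.
The 8×1 boundary matrix has rank 1 and Smith normal form diag(1).

Now H_k = ker ∂_k / im ∂_{k+1}, so:

  H_0: rank C_0 − rank ∂_1 = 9 − 8 = 1, and the invariant factors of ∂_1 are all 1, so H_0 = Z.
  H_1: rank ker ∂_1 − rank ∂_2 = (17 − 8) − 7 = 2, and the invariant factors of ∂_2 are all 1, so H_1 = Z^2.
  H_2: rank ker ∂_2 − rank ∂_3 = (8 − 7) − 1 = 0, and the invariant factors of ∂_3 are all 1, so H_2 = 0.
  H_3: rank ker ∂_3 − rank ∂_4 = (1 − 1) − 0 = 0, and there is no ∂_4, so H_3 = 0.

H_0 ≅ Z,  H_1 ≅ Z^2,  H_2 = 0,  H_3 = 0.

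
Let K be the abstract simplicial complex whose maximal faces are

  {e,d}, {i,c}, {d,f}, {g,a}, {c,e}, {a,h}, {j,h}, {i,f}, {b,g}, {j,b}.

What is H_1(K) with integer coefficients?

H_1 ≅ Z^2.

We work with the vertex ordering a < b < c < d < e < f < g < h < i < j. The simplices of K, each written with vertices in increasing order, are:

  0-simplices (10): a, b, c, d, e, f, g, h, i, j
  1-simplices (10): ag, ah, bg, bj, ce, ci, de, df, fi, hj

giving chain groups C_0 ≅ Z^10, C_1 ≅ Z^10.

Boundary ∂_1: C_1 → C_0 sends each edge [p,q] (with p < q) to q − p.
The 10×10 boundary matrix has rank 8 and Smith normal form diag(1,1,1,1,1,1,1,1).

Reading off H_k = ker ∂_k / im ∂_{k+1}:

  H_1: rank ker ∂_1 − rank ∂_2 = (10 − 8) − 0 = 2, and there is no ∂_2, so H_1 = Z^2.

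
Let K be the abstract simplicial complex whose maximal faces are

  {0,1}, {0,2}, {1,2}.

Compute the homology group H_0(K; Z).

Take the total order 0 < 1 < 2 on the vertex set. Then K (dimension 1) consists of the simplices:

  0-simplices (3): [0], [1], [2]
  1-simplices (3): [0,1], [0,2], [1,2]

giving chain groups C_0 ≅ Z^3, C_1 ≅ Z^3.

The boundary map ∂_1: C_1 → C_0 is given by ∂[p,q] = [q] − [p].
The 3×3 boundary matrix has rank 2 and Smith normal form diag(1,1).

Computing H_k = (kernel of ∂_k) / (image of ∂_{k+1}):

  H_0: rank C_0 − rank ∂_1 = 3 − 2 = 1, and the invariant factors of ∂_1 are all 1, so H_0 = Z.

(K is a triangulation of the circle S^1.)

H_0 = Z.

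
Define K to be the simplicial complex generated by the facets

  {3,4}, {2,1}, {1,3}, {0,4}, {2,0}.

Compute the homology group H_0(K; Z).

Order the vertices as 0 < 1 < 2 < 3 < 4. Listing each simplex with vertices in this order, K has dimension 1 with simplices:

  0-simplices (5): [0], [1], [2], [3], [4]
  1-simplices (5): [0,2], [0,4], [1,2], [1,3], [3,4]

giving chain groups C_0 ≅ Z^5, C_1 ≅ Z^5.

∂_1: C_1 → C_0 maps an edge to its endpoints' difference, ∂[p,q] = q − p. For instance
  ∂[0,4] = [4] − [0].
This gives a 5×5 integer matrix of rank 4; reducing to Smith normal form yields diagonal entries (1,1,1,1).

Reading off H_k = ker ∂_k / im ∂_{k+1}:

  H_0: rank C_0 − rank ∂_1 = 5 − 4 = 1, and the invariant factors of ∂_1 are all 1, so H_0 = Z.

(K is a triangulation of the circle S^1.)

H_0 ≅ Z.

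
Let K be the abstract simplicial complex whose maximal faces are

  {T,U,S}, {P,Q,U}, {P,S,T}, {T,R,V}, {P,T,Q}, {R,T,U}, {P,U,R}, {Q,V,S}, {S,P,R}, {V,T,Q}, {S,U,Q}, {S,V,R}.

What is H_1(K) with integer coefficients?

Take the total order P < Q < R < S < T < U < V on the vertex set. Then K (dimension 2) consists of the simplices:

  0-simplices (7): P, Q, R, S, T, U, V
  1-simplices (18): PQ, PR, PS, PT, PU, QS, QT, QU, QV, RS, RT, RU, RV, ST, SU, SV, TU, TV
  2-simplices (12): PQT, PQU, PRS, PRU, PST, QSU, QSV, QTV, RSV, RTU, RTV, STU

so the chain groups are C_0 ≅ Z^7, C_1 ≅ Z^18, C_2 ≅ Z^12.

∂_1: C_1 → C_0 sends each edge [p,q] (with p < q) to q − p. For instance
  ∂PQ = Q − P.
This gives a 7×18 integer matrix of rank 6; reducing to Smith normal form yields diagonal entries (1,1,1,1,1,1).

∂_2: C_2 → C_1 acts by ∂[p,q,r] = [q,r] − [p,r] + [p,q]. For instance
  ∂QTV = TV − QV + QT,
  ∂QSV = SV − QV + QS.
As a 18×12 matrix over Z this has rank 12, with invariant factors (1,1,1,1,1,1,1,1,1,1,1,2).

Reading off H_k = ker ∂_k / im ∂_{k+1}:

  H_1: rank ker ∂_1 − rank ∂_2 = (18 − 6) − 12 = 0, and ∂_2 has invariant factor 2 > 1, so H_1 ≅ Z/2Z.

H_1 ≅ Z/2Z.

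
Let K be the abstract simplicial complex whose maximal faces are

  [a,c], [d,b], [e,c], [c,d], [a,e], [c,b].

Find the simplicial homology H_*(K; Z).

Order the vertices as a < b < c < d < e. Listing each simplex with vertices in this order, K has dimension 1 with simplices:

  0-simplices (5): a, b, c, d, e
  1-simplices (6): ac, ae, bc, bd, cd, ce

giving chain groups C_0 ≅ Z^5, C_1 ≅ Z^6.

The boundary map ∂_1: C_1 → C_0 is given by ∂[p,q] = [q] − [p]. For instance
  ∂bd = d − b.
This gives a 5×6 integer matrix of rank 4; reducing to Smith normal form yields diagonal entries (1,1,1,1).

Reading off H_k = ker ∂_k / im ∂_{k+1}:

  H_0: rank C_0 − rank ∂_1 = 5 − 4 = 1, and the invariant factors of ∂_1 are all 1, so H_0 ≅ Z.
  H_1: rank ker ∂_1 − rank ∂_2 = (6 − 4) − 0 = 2, and there is no ∂_2, so H_1 ≅ Z^2.

As a check, the Euler characteristic is 5 − 6 = -1, which agrees with 1 − 2 = -1.

H_0 = Z,  H_1 = Z^2.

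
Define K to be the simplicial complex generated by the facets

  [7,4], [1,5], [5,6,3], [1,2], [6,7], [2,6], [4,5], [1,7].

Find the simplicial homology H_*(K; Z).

H_0 = Z,  H_1 = Z^3,  H_2 = 0.

K has 7 vertices, 10 edges, 1 triangle.
rank ∂_0 = 0, rank ∂_1 = 6 ⇒ b_0 = 7 − 0 − 6 = 1; all invariant factors of ∂_1 are 1 so no torsion. So H_0 = Z.
rank ∂_1 = 6, rank ∂_2 = 1 ⇒ b_1 = 10 − 6 − 1 = 3; all invariant factors of ∂_2 are 1 so no torsion. So H_1 = Z^3.
rank ∂_2 = 1, rank ∂_3 = 0 ⇒ b_2 = 1 − 1 − 0 = 0. So H_2 = 0.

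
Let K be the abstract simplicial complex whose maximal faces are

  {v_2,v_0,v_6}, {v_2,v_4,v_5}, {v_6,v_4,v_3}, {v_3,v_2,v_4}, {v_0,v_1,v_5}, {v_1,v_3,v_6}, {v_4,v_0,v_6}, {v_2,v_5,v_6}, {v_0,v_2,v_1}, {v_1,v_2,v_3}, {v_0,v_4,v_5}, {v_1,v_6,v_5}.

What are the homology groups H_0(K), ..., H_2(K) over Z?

Fix the vertex order v_0 < v_1 < v_2 < v_3 < v_4 < v_5 < v_6 and write every simplex with vertices in increasing order. Then dim K = 2 and the simplices of K are:

  0-simplices (7): [v_0], [v_1], [v_2], [v_3], [v_4], [v_5], [v_6]
  1-simplices (18): (18 of them)
  2-simplices (12): (12 of them)

Hence C_0 ≅ Z^7, C_1 ≅ Z^18, C_2 ≅ Z^12.

Boundary ∂_1: C_1 → C_0 sends each edge [p,q] (with p < q) to q − p.
As a 7×18 matrix over Z this has rank 6, with invariant factors (1,1,1,1,1,1).

The boundary map ∂_2: C_2 → C_1 maps a triangle to the signed sum of its edges. For instance
  ∂[v_1,v_5,v_6] = [v_5,v_6] − [v_1,v_6] + [v_1,v_5],
  ∂[v_3,v_4,v_6] = [v_4,v_6] − [v_3,v_6] + [v_3,v_4].
The resulting 18×12 matrix has rank 12, and its Smith normal form has invariant factors (1,1,1,1,1,1,1,1,1,1,1,2).

From H_k ≅ ker(∂_k) / im(∂_{k+1}) we obtain:

  H_0: rank C_0 − rank ∂_1 = 7 − 6 = 1, and the invariant factors of ∂_1 are all 1, so H_0 = Z.
  H_1: rank ker ∂_1 − rank ∂_2 = (18 − 6) − 12 = 0, and ∂_2 has invariant factor 2 > 1, so H_1 = Z_2.
  H_2: rank ker ∂_2 − rank ∂_3 = (12 − 12) − 0 = 0, and there is no ∂_3, so H_2 = 0.

As a check, the Euler characteristic is 7 − 18 + 12 = 1, which agrees with 1 − 0 + 0 = 1.
(K is a triangulation of the real projective plane RP^2.)

H_0 = Z,  H_1 = Z_2,  H_2 = 0.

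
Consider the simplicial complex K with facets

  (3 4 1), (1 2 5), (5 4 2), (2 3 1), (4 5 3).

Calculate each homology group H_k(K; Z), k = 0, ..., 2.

Order the vertices as 1 < 2 < 3 < 4 < 5. Listing each simplex with vertices in this order, K has dimension 2 with simplices:

  0-simplices (5): [1], [2], [3], [4], [5]
  1-simplices (10): [1,2], [1,3], [1,4], [1,5], [2,3], [2,4], [2,5], [3,4], [3,5], [4,5]
  2-simplices (5): [1,2,3], [1,2,5], [1,3,4], [2,4,5], [3,4,5]

Hence C_0 ≅ Z^5, C_1 ≅ Z^10, C_2 ≅ Z^5.

Boundary ∂_1: C_1 → C_0 is given by ∂[p,q] = [q] − [p]. For instance
  ∂[1,3] = [3] − [1].
This gives a 5×10 integer matrix of rank 4; reducing to Smith normal form yields diagonal entries (1,1,1,1).

The boundary map ∂_2: C_2 → C_1 maps a triangle to the signed sum of its edges. For instance
  ∂[1,2,5] = [2,5] − [1,5] + [1,2],
  ∂[3,4,5] = [4,5] − [3,5] + [3,4].
As a 10×5 matrix over Z this has rank 5, with invariant factors (1,1,1,1,1).

Now H_k = ker ∂_k / im ∂_{k+1}, so:

  H_0: rank C_0 − rank ∂_1 = 5 − 4 = 1, and the invariant factors of ∂_1 are all 1, so H_0 = Z.
  H_1: rank ker ∂_1 − rank ∂_2 = (10 − 4) − 5 = 1, and the invariant factors of ∂_2 are all 1, so H_1 = Z.
  H_2: rank ker ∂_2 − rank ∂_3 = (5 − 5) − 0 = 0, and there is no ∂_3, so H_2 = 0.

(K is a triangulation of the Möbius band.)

H_0 ≅ Z,  H_1 ≅ Z,  H_2 = 0.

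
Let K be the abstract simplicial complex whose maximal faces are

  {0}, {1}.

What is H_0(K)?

Take the total order 0 < 1 on the vertex set. Then K (dimension 0) consists of the simplices:

  0-simplices (2): [0], [1]

giving chain groups C_0 ≅ Z^2.

Now H_k = ker ∂_k / im ∂_{k+1}, so:

  H_0: rank C_0 − rank ∂_1 = 2 − 0 = 2, and there is no ∂_1, so H_0 = Z^2.

H_0 = Z^2.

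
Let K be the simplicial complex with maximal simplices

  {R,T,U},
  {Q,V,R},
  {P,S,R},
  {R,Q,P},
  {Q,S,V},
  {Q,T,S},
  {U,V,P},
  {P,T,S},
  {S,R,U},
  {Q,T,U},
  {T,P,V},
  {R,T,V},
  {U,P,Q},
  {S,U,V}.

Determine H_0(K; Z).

H_0 ≅ Z.

Fix the vertex order P < Q < R < S < T < U < V and write every simplex with vertices in increasing order. Then dim K = 2 and the simplices of K are:

  0-simplices (7): P, Q, R, S, T, U, V
  1-simplices (21): PQ, PR, PS, PT, PU, PV, QR, QS, QT, QU, QV, RS, RT, RU, RV, ST, SU, SV, TU, TV, UV
  2-simplices (14): PQR, PQU, PRS, PST, PTV, PUV, QRV, QST, QSV, QTU, RSU, RTU, RTV, SUV

Hence C_0 ≅ Z^7, C_1 ≅ Z^21, C_2 ≅ Z^14.

Boundary ∂_1: C_1 → C_0 is given by ∂[p,q] = [q] − [p].
The 7×21 boundary matrix has rank 6 and Smith normal form diag(1,1,1,1,1,1).

Boundary ∂_2: C_2 → C_1 sends each 2-simplex [p,q,r] to [q,r] − [p,r] + [p,q]. For instance
  ∂SUV = UV − SV + SU,
  ∂PST = ST − PT + PS.
This gives a 21×14 integer matrix of rank 13; reducing to Smith normal form yields diagonal entries (1,1,1,1,1,1,1,1,1,1,1,1,1).

Now H_k = ker ∂_k / im ∂_{k+1}, so:

  H_0: rank C_0 − rank ∂_1 = 7 − 6 = 1, and the invariant factors of ∂_1 are all 1, so H_0 = Z.

(K is a triangulation of the torus T^2.)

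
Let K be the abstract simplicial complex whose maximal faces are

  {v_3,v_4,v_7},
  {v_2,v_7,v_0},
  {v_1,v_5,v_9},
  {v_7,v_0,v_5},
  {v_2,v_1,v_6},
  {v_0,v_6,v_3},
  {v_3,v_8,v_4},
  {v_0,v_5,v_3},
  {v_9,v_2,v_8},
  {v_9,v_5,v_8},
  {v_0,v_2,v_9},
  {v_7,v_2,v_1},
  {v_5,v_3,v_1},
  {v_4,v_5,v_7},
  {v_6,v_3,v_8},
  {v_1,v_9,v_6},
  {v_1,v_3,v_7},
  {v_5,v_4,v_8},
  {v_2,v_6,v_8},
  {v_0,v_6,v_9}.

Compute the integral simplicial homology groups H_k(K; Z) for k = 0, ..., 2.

H_0 = Z,  H_1 = Z ⊕ Z/2Z,  H_2 = 0.

Fix the vertex order v_0 < v_1 < v_2 < v_3 < v_4 < v_5 < v_6 < v_7 < v_8 < v_9 and write every simplex with vertices in increasing order. Then dim K = 2 and the simplices of K are:

  0-simplices (10): [v_0], [v_1], [v_2], [v_3], [v_4], [v_5], [v_6], [v_7], [v_8], [v_9]
  1-simplices (30): (30 of them)
  2-simplices (20): (20 of them)

Hence C_0 ≅ Z^10, C_1 ≅ Z^30, C_2 ≅ Z^20.

∂_1: C_1 → C_0 is given by ∂[p,q] = [q] − [p].
The resulting 10×30 matrix has rank 9, and its Smith normal form has invariant factors (1,1,1,1,1,1,1,1,1).

∂_2: C_2 → C_1 maps a triangle to the signed sum of its edges. For instance
  ∂[v_0,v_5,v_7] = [v_5,v_7] − [v_0,v_7] + [v_0,v_5],
  ∂[v_4,v_5,v_7] = [v_5,v_7] − [v_4,v_7] + [v_4,v_5].
The resulting 30×20 matrix has rank 20, and its Smith normal form has invariant factors (1,1,1,1,1,1,1,1,1,1,1,1,1,1,1,1,1,1,1,2).

Reading off H_k = ker ∂_k / im ∂_{k+1}:

  H_0: rank C_0 − rank ∂_1 = 10 − 9 = 1, and the invariant factors of ∂_1 are all 1, so H_0 ≅ Z.
  H_1: rank ker ∂_1 − rank ∂_2 = (30 − 9) − 20 = 1, and ∂_2 has invariant factor 2 > 1, so H_1 ≅ Z ⊕ Z/2Z.
  H_2: rank ker ∂_2 − rank ∂_3 = (20 − 20) − 0 = 0, and there is no ∂_3, so H_2 ≅ 0.

As a check, the Euler characteristic is 10 − 30 + 20 = 0, which agrees with 1 − 1 + 0 = 0.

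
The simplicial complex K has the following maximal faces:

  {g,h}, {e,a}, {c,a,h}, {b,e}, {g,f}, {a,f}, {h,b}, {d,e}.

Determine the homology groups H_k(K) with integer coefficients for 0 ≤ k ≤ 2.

Order the vertices as a < b < c < d < e < f < g < h. Listing each simplex with vertices in this order, K has dimension 2 with simplices:

  0-simplices (8): a, b, c, d, e, f, g, h
  1-simplices (10): ac, ae, af, ah, be, bh, ch, de, fg, gh
  2-simplices (1): ach

so the chain groups are C_0 ≅ Z^8, C_1 ≅ Z^10, C_2 ≅ Z^1.

∂_1: C_1 → C_0 is given by ∂[p,q] = [q] − [p].
The resulting 8×10 matrix has rank 7, and its Smith normal form has invariant factors (1,1,1,1,1,1,1).

∂_2: C_2 → C_1 sends each 2-simplex [p,q,r] to [q,r] − [p,r] + [p,q]. For instance
  ∂ach = ch − ah + ac.
As a 10×1 matrix over Z this has rank 1, with invariant factors (1).

Now H_k = ker ∂_k / im ∂_{k+1}, so:

  H_0: rank C_0 − rank ∂_1 = 8 − 7 = 1, and the invariant factors of ∂_1 are all 1, so H_0 = Z.
  H_1: rank ker ∂_1 − rank ∂_2 = (10 − 7) − 1 = 2, and the invariant factors of ∂_2 are all 1, so H_1 = Z^2.
  H_2: rank ker ∂_2 − rank ∂_3 = (1 − 1) − 0 = 0, and there is no ∂_3, so H_2 = 0.

As a check, the Euler characteristic is 8 − 10 + 1 = -1, which agrees with 1 − 2 + 0 = -1.

H_0 = Z,  H_1 = Z^2,  H_2 = 0.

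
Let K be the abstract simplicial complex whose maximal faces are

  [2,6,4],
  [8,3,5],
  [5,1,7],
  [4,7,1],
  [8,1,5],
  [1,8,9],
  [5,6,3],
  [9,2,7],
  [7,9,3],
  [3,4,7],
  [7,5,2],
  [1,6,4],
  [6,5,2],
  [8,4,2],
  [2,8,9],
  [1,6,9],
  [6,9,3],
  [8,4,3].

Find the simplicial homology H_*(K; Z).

H_0 = Z,  H_1 = Z^2,  H_2 = Z.

Order the vertices as 1 < 2 < 3 < 4 < 5 < 6 < 7 < 8 < 9. Listing each simplex with vertices in this order, K has dimension 2 with simplices:

  0-simplices (9): [1], [2], [3], [4], [5], [6], [7], [8], [9]
  1-simplices (27): (27 of them)
  2-simplices (18): [1,4,6], [1,4,7], [1,5,7], [1,5,8], [1,6,9], [1,8,9], [2,4,6], [2,4,8], [2,5,6], [2,5,7], [2,7,9], [2,8,9], [3,4,7], [3,4,8], [3,5,6], [3,5,8], [3,6,9], [3,7,9]

so the chain groups are C_0 ≅ Z^9, C_1 ≅ Z^27, C_2 ≅ Z^18.

The boundary map ∂_1: C_1 → C_0 is given by ∂[p,q] = [q] − [p]. For instance
  ∂[3,9] = [9] − [3].
The 9×27 boundary matrix has rank 8 and Smith normal form diag(1,1,1,1,1,1,1,1).

∂_2: C_2 → C_1 acts by ∂[p,q,r] = [q,r] − [p,r] + [p,q]. For instance
  ∂[3,4,8] = [4,8] − [3,8] + [3,4],
  ∂[2,5,7] = [5,7] − [2,7] + [2,5].
The 27×18 boundary matrix has rank 17 and Smith normal form diag(1,1,1,1,1,1,1,1,1,1,1,1,1,1,1,1,1).

Now H_k = ker ∂_k / im ∂_{k+1}, so:

  H_0: rank C_0 − rank ∂_1 = 9 − 8 = 1, and the invariant factors of ∂_1 are all 1, so H_0 = Z.
  H_1: rank ker ∂_1 − rank ∂_2 = (27 − 8) − 17 = 2, and the invariant factors of ∂_2 are all 1, so H_1 = Z^2.
  H_2: rank ker ∂_2 − rank ∂_3 = (18 − 17) − 0 = 1, and there is no ∂_3, so H_2 = Z.

As a check, the Euler characteristic is 9 − 27 + 18 = 0, which agrees with 1 − 2 + 1 = 0.
(K is a triangulation of the torus T^2.)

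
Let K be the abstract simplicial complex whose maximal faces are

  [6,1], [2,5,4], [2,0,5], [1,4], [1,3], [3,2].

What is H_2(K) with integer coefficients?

Take the total order 0 < 1 < 2 < 3 < 4 < 5 < 6 on the vertex set. Then K (dimension 2) consists of the simplices:

  0-simplices (7): [0], [1], [2], [3], [4], [5], [6]
  1-simplices (9): [0,2], [0,5], [1,3], [1,4], [1,6], [2,3], [2,4], [2,5], [4,5]
  2-simplices (2): [0,2,5], [2,4,5]

giving chain groups C_0 ≅ Z^7, C_1 ≅ Z^9, C_2 ≅ Z^2.

The boundary map ∂_1: C_1 → C_0 maps an edge to its endpoints' difference, ∂[p,q] = q − p.
The 7×9 boundary matrix has rank 6 and Smith normal form diag(1,1,1,1,1,1).

Boundary ∂_2: C_2 → C_1 sends each 2-simplex [p,q,r] to [q,r] − [p,r] + [p,q]. For instance
  ∂[2,4,5] = [4,5] − [2,5] + [2,4],
  ∂[0,2,5] = [2,5] − [0,5] + [0,2].
The 9×2 boundary matrix has rank 2 and Smith normal form diag(1,1).

Now H_k = ker ∂_k / im ∂_{k+1}, so:

  H_2: rank ker ∂_2 − rank ∂_3 = (2 − 2) − 0 = 0, and there is no ∂_3, so H_2 = 0.

H_2 = 0.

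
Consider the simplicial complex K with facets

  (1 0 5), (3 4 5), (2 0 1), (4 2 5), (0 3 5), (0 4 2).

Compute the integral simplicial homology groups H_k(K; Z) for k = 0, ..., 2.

K has 6 vertices, 12 edges, 6 triangles.
rank ∂_0 = 0, rank ∂_1 = 5 ⇒ b_0 = 6 − 0 − 5 = 1; all invariant factors of ∂_1 are 1 so no torsion. So H_0 = Z.
rank ∂_1 = 5, rank ∂_2 = 6 ⇒ b_1 = 12 − 5 − 6 = 1; all invariant factors of ∂_2 are 1 so no torsion. So H_1 = Z.
rank ∂_2 = 6, rank ∂_3 = 0 ⇒ b_2 = 6 − 6 − 0 = 0. So H_2 = 0.

H_0 = Z,  H_1 = Z,  H_2 = 0.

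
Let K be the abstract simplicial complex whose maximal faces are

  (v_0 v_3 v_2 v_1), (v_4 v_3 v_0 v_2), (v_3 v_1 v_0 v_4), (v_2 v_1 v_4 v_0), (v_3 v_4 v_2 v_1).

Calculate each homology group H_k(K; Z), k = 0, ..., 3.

H_0 = Z,  H_1 = 0,  H_2 = 0,  H_3 = Z.

Take the total order v_0 < v_1 < v_2 < v_3 < v_4 on the vertex set. Then K (dimension 3) consists of the simplices:

  0-simplices (5): [v_0], [v_1], [v_2], [v_3], [v_4]
  1-simplices (10): [v_0,v_1], [v_0,v_2], [v_0,v_3], [v_0,v_4], [v_1,v_2], [v_1,v_3], [v_1,v_4], [v_2,v_3], [v_2,v_4], [v_3,v_4]
  2-simplices (10): [v_0,v_1,v_2], [v_0,v_1,v_3], [v_0,v_1,v_4], [v_0,v_2,v_3], [v_0,v_2,v_4], [v_0,v_3,v_4], [v_1,v_2,v_3], [v_1,v_2,v_4], [v_1,v_3,v_4], [v_2,v_3,v_4]
  3-simplices (5): [v_0,v_1,v_2,v_3], [v_0,v_1,v_2,v_4], [v_0,v_1,v_3,v_4], [v_0,v_2,v_3,v_4], [v_1,v_2,v_3,v_4]

so the chain groups are C_0 ≅ Z^5, C_1 ≅ Z^10, C_2 ≅ Z^10, C_3 ≅ Z^5.

∂_1: C_1 → C_0 is given by ∂[p,q] = [q] − [p]. For instance
  ∂[v_3,v_4] = [v_4] − [v_3].
As a 5×10 matrix over Z this has rank 4, with invariant factors (1,1,1,1).

The boundary map ∂_2: C_2 → C_1 sends each 2-simplex [p,q,r] to [q,r] − [p,r] + [p,q]. For instance
  ∂[v_1,v_2,v_3] = [v_2,v_3] − [v_1,v_3] + [v_1,v_2],
  ∂[v_0,v_1,v_4] = [v_1,v_4] − [v_0,v_4] + [v_0,v_1].
As a 10×10 matrix over Z this has rank 6, with invariant factors (1,1,1,1,1,1).

The boundary map ∂_3: C_3 → C_2 sends each 3-simplex σ to the alternating sum Σ_i (−1)^i (σ with its i-th vertex removed). For instance
  ∂[v_1,v_2,v_3,v_4] = [v_2,v_3,v_4] − [v_1,v_3,v_4] + [v_1,v_2,v_4] − [v_1,v_2,v_3],
  ∂[v_0,v_1,v_2,v_4] = [v_1,v_2,v_4] − [v_0,v_2,v_4] + [v_0,v_1,v_4] − [v_0,v_1,v_2].
This gives a 10×5 integer matrix of rank 4; reducing to Smith normal form yields diagonal entries (1,1,1,1).

Now H_k = ker ∂_k / im ∂_{k+1}, so:

  H_0: rank C_0 − rank ∂_1 = 5 − 4 = 1, and the invariant factors of ∂_1 are all 1, so H_0 = Z.
  H_1: rank ker ∂_1 − rank ∂_2 = (10 − 4) − 6 = 0, and the invariant factors of ∂_2 are all 1, so H_1 = 0.
  H_2: rank ker ∂_2 − rank ∂_3 = (10 − 6) − 4 = 0, and the invariant factors of ∂_3 are all 1, so H_2 = 0.
  H_3: rank ker ∂_3 − rank ∂_4 = (5 − 4) − 0 = 1, and there is no ∂_4, so H_3 = Z.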